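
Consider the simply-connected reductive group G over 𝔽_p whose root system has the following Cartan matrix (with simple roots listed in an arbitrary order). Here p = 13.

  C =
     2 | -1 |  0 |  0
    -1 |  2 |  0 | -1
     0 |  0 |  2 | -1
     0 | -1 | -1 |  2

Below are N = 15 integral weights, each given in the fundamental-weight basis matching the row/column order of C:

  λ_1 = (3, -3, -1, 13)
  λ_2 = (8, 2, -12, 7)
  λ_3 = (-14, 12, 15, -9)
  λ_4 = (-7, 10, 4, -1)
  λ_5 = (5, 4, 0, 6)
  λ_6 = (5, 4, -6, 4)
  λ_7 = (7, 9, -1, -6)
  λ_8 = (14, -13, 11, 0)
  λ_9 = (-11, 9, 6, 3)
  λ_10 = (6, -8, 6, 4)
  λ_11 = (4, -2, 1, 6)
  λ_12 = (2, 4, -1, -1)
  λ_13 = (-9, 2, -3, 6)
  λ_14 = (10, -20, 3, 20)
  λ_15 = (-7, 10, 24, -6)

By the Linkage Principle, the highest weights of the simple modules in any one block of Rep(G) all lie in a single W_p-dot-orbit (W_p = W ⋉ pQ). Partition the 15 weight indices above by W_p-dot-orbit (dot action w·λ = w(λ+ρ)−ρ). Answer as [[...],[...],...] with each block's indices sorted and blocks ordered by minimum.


Cartan matrix: type A_4 (|W|=120); un-permuting the 4 rows.

λ_j+ρ reflected into Ā_13 (⟨·,θ^∨⟩≤13); 4-tuples as given:

  λ_1+ρ ↦ (0, 1, 2, 9);  λ_2+ρ ↦ (2, 0, 1, 3);  λ_3+ρ ↦ (3, 5, 0, 0);  λ_4+ρ ↦ (3, 5, 2, 0);  λ_5+ρ ↦ (0, 5, 5, 2);  λ_6+ρ ↦ (3, 5, 2, 0);  λ_7+ρ ↦ (3, 5, 0, 0);  λ_8+ρ ↦ (0, 1, 2, 9);  λ_9+ρ ↦ (2, 0, 1, 3);  λ_10+ρ ↦ (0, 5, 5, 2);  λ_11+ρ ↦ (4, 1, 2, 6);  λ_12+ρ ↦ (3, 5, 0, 0);  λ_13+ρ ↦ (3, 5, 2, 0);  λ_14+ρ ↦ (4, 1, 2, 6);  λ_15+ρ ↦ (0, 5, 5, 2)

Linkage partition of the 15 weights (6 classes, p=13):

[[1, 8], [2, 9], [3, 7, 12], [4, 6, 13], [5, 10, 15], [11, 14]]


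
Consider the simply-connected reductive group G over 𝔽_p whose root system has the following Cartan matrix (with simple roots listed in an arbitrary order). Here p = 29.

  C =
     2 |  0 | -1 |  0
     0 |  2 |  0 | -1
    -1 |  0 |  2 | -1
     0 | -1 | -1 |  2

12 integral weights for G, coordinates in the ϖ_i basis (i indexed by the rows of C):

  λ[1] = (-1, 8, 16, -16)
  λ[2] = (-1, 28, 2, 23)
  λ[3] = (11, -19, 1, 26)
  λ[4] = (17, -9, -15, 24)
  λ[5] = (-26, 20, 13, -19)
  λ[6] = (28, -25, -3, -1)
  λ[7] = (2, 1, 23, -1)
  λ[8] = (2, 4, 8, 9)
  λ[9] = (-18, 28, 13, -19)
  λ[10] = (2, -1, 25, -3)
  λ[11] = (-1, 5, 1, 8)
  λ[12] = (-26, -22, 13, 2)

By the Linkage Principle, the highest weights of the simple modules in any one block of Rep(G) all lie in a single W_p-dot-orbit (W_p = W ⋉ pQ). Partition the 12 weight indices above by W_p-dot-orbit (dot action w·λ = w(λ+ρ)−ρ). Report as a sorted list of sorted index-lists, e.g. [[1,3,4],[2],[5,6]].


C ↔ A_4 under row/col permutation; |W(A_4)| = 120.

W_29-reps of the 12 weights in Ā_29 (same 4-coord order as C):

  1: (0, 6, 2, 9);  2: (3, 2, 24, 0);  3: (0, 6, 2, 9);  4: (4, 8, 14, 3);  5: (4, 8, 14, 3);  6: (3, 2, 24, 0);  7: (3, 2, 24, 0);  8: (3, 5, 9, 10);  9: (4, 8, 14, 3);  10: (3, 2, 24, 0);  11: (0, 6, 2, 9);  12: (4, 8, 14, 3)

Linkage partition of the 12 weights (4 classes, p=29):

[[1, 3, 11], [2, 6, 7, 10], [4, 5, 9, 12], [8]]


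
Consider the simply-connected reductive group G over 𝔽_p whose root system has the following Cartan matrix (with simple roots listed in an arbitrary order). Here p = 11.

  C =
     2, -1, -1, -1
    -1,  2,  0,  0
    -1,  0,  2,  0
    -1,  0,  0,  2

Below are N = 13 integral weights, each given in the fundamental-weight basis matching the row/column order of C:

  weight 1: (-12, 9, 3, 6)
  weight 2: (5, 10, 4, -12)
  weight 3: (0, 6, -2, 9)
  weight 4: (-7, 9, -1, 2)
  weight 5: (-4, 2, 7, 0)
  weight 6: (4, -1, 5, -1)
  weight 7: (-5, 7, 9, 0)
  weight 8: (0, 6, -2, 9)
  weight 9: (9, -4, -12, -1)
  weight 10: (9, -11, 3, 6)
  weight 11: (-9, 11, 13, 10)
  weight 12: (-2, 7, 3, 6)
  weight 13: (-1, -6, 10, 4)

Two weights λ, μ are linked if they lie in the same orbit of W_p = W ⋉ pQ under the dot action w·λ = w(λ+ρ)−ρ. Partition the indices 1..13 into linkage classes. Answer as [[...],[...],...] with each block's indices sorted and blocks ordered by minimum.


Type D_4, rank 4, |W|=192; reorder rows/cols to standard.

W_11-reps of the 13 weights in Ā_11 (same 4-coord order as C):

    λ_1 → (1, 0, 6, 3)
    λ_2 → (0, 0, 6, 0)
    λ_3 → (1, 0, 6, 3)
    λ_4 → (3, 1, 3, 0)
    λ_5 → (1, 0, 5, 2)
    λ_6 → (0, 0, 6, 0)
    λ_7 → (3, 1, 3, 0)
    λ_8 → (1, 0, 6, 3)
    λ_9 → (1, 0, 6, 3)
    λ_10 → (1, 0, 6, 3)
    λ_11 → (3, 1, 3, 0)
    λ_12 → (3, 1, 3, 0)
    λ_13 → (0, 0, 6, 0)

Partition of {1..13} into 4 W_11-dot-orbits:

[[1, 3, 8, 9, 10], [2, 6, 13], [4, 7, 11, 12], [5]]


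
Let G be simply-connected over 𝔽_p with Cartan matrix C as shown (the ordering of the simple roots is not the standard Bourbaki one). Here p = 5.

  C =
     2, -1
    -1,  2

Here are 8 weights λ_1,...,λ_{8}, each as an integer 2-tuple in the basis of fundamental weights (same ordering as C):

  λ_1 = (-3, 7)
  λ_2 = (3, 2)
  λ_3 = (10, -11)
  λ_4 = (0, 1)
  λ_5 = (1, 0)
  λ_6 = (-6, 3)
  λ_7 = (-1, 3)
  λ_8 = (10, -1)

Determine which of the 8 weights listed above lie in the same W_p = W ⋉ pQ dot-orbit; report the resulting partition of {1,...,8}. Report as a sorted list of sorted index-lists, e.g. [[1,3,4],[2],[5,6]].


C ↔ A_2 under row/col permutation; |W(A_2)| = 6.

Ā_5 reps of the 8 weights (A_2, coords as presented):

    [1] (1, 2)
    [2] (2, 1)
    [3] (4, 1)
    [4] (1, 2)
    [5] (2, 1)
    [6] (4, 1)
    [7] (0, 4)
    [8] (0, 4)

Linkage partition of the 8 weights (4 classes, p=5):

[[1, 4], [2, 5], [3, 6], [7, 8]]


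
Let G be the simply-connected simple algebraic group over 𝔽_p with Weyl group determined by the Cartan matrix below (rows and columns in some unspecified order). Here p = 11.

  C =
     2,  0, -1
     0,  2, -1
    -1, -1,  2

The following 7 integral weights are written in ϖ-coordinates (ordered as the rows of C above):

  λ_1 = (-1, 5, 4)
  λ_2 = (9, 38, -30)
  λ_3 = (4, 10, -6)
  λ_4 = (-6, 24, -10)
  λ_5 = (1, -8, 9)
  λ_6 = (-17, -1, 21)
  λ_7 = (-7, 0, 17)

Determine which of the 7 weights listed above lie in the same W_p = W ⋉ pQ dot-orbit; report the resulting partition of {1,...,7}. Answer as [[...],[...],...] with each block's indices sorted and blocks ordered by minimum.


Dynkin diagram of C (from the 4 off-diagonal −1 entries): A_3.

Alcove-folded reps (p=11, 7 weights, presented ϖ-order):

  λ_1 → (0, 6, 5);  λ_2 → (1, 6, 3);  λ_3 → (0, 6, 5);  λ_4 → (2, 0, 3);  λ_5 → (1, 6, 3);  λ_6 → (0, 6, 5);  λ_7 → (1, 6, 3)

3 distinct reps among the 7 weights ⇒ 3 W_11-linkage classes:

[[1, 3, 6], [2, 5, 7], [4]]


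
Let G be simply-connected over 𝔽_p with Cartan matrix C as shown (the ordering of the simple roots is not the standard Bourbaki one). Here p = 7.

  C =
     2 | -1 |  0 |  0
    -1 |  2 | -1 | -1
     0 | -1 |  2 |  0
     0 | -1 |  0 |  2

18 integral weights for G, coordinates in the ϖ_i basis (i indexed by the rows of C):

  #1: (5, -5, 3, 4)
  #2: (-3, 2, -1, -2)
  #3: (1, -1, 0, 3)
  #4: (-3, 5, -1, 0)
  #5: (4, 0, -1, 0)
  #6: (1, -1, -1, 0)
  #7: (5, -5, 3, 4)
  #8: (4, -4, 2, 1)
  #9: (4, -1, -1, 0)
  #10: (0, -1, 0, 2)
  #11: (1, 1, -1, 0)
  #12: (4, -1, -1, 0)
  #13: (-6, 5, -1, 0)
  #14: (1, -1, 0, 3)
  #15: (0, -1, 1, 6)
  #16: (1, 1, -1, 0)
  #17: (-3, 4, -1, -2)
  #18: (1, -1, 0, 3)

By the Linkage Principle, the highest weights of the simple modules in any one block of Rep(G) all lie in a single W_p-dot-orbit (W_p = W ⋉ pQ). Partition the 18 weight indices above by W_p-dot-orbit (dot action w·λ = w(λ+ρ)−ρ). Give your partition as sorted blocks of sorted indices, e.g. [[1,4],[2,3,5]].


Root system D_4: the 4×4 matrix C matches after relabeling.

Folding the 18 weights λ_j+ρ into Ā_7 (reps in the given 4-coord order):

  1: (2, 0, 0, 1)
  2: (2, 0, 0, 1)
  3: (2, 0, 1, 4)
  4: (2, 0, 0, 1)
  5: (5, 0, 0, 1)
  6: (2, 0, 0, 1)
  7: (2, 0, 0, 1)
  8: (2, 2, 0, 1)
  9: (5, 0, 0, 1)
  10: (1, 0, 1, 3)
  11: (2, 2, 0, 1)
  12: (5, 0, 0, 1)
  13: (5, 0, 0, 1)
  14: (2, 0, 1, 4)
  15: (2, 0, 1, 4)
  16: (2, 2, 0, 1)
  17: (2, 2, 0, 1)
  18: (2, 0, 1, 4)

5 distinct reps among the 18 weights ⇒ 5 W_7-linkage classes:

[[1, 2, 4, 6, 7], [3, 14, 15, 18], [5, 9, 12, 13], [8, 11, 16, 17], [10]]


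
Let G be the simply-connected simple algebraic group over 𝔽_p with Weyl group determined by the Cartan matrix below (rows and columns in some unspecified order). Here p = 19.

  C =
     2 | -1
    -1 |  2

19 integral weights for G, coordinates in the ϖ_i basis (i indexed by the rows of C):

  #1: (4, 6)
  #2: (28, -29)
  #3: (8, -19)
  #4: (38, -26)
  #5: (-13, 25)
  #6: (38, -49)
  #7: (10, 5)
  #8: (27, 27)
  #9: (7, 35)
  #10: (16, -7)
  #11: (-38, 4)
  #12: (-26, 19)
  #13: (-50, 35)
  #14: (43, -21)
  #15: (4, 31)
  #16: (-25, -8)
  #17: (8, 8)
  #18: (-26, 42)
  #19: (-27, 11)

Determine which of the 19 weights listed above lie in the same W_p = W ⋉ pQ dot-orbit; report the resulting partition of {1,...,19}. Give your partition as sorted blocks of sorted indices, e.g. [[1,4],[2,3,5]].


Type A_2, rank 2, |W|=6; reorder rows/cols to standard.

Each λ_j+ρ reduced to Ā_19; 2-tuples below use C's row order:

    1: (5, 7)
    2: (9, 9)
    3: (9, 9)
    4: (5, 1)
    5: (5, 7)
    6: (9, 9)
    7: (11, 6)
    8: (9, 9)
    9: (11, 6)
    10: (11, 6)
    11: (13, 1)
    12: (13, 1)
    13: (11, 6)
    14: (5, 1)
    15: (13, 1)
    16: (5, 7)
    17: (9, 9)
    18: (5, 1)
    19: (5, 7)

5 distinct reps among the 19 weights ⇒ 5 W_19-linkage classes:

[[1, 5, 16, 19], [2, 3, 6, 8, 17], [4, 14, 18], [7, 9, 10, 13], [11, 12, 15]]


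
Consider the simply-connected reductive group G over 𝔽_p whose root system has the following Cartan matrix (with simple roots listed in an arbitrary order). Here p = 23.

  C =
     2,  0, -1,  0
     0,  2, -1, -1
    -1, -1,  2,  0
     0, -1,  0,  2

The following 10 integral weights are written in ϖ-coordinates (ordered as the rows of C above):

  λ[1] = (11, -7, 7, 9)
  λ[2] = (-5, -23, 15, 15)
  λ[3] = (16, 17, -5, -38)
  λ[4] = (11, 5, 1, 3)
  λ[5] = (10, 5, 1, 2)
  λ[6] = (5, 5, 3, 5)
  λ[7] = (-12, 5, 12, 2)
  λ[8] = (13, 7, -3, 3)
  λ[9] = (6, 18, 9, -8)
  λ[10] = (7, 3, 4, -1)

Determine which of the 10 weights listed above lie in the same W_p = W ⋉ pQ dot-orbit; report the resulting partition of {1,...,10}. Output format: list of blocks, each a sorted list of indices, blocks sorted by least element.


Root system A_4: the 4×4 matrix C matches after relabeling.

Ā_23 reps of the 10 weights (A_4, coords as presented):

  [1] (11, 6, 2, 3)
  [2] (6, 6, 4, 6)
  [3] (8, 4, 5, 0)
  [4] (11, 6, 2, 3)
  [5] (11, 6, 2, 3)
  [6] (6, 6, 4, 6)
  [7] (11, 6, 2, 3)
  [8] (11, 6, 2, 3)
  [9] (6, 6, 4, 6)
  [10] (8, 4, 5, 0)

Grouping the 10 weights by Ā_23-representative: 3 linkage classes.

[[1, 4, 5, 7, 8], [2, 6, 9], [3, 10]]


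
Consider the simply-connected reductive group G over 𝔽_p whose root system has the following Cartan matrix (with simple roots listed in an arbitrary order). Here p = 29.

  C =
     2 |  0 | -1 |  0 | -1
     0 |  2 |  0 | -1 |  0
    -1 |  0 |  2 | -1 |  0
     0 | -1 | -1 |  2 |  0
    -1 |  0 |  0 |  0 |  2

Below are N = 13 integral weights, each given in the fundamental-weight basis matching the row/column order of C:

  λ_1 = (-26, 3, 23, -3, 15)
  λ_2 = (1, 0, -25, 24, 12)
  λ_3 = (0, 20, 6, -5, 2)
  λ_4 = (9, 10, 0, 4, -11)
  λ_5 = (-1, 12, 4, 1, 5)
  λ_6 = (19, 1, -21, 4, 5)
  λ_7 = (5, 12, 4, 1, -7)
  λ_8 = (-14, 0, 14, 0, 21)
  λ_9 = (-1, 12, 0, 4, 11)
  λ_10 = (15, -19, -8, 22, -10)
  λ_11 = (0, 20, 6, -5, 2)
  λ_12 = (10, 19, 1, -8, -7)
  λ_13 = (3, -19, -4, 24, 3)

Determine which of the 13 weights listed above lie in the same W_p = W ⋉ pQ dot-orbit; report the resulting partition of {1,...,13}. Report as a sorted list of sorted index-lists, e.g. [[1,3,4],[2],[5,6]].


Type A_5, rank 5, |W|=720; reorder rows/cols to standard.

Alcove-folded reps (p=29, 13 weights, presented ϖ-order):

    [1] (13, 1, 2, 1, 9)
    [2] (13, 1, 2, 1, 9)
    [3] (1, 17, 3, 4, 3)
    [4] (0, 11, 1, 5, 10)
    [5] (0, 13, 5, 2, 6)
    [6] (0, 13, 5, 2, 6)
    [7] (0, 13, 5, 2, 6)
    [8] (13, 1, 2, 1, 9)
    [9] (0, 11, 1, 5, 10)
    [10] (0, 13, 5, 2, 6)
    [11] (1, 17, 3, 4, 3)
    [12] (0, 13, 5, 2, 6)
    [13] (1, 17, 3, 4, 3)

The 13 indices split into 4 linkage classes (same alcove rep ⇔ same W_29-dot-orbit):

[[1, 2, 8], [3, 11, 13], [4, 9], [5, 6, 7, 10, 12]]


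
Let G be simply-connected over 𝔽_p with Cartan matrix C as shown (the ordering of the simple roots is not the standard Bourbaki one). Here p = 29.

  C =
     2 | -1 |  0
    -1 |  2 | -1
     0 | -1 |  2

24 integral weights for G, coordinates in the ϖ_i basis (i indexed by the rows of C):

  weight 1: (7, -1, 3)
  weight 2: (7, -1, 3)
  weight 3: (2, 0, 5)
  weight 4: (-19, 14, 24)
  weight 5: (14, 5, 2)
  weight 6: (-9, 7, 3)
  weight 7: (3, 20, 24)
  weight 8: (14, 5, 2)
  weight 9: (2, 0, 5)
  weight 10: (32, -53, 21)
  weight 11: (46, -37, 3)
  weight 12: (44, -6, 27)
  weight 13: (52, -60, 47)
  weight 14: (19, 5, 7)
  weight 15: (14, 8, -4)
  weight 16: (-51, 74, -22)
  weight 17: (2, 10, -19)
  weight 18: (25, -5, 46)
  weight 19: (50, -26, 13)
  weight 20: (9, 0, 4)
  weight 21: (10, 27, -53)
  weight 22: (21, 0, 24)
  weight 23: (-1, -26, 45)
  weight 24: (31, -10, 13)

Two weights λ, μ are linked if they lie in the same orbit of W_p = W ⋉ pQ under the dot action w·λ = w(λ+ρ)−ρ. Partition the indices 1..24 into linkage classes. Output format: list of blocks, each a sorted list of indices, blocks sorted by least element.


C ↔ A_3 under row/col permutation; |W(A_3)| = 24.

λ_j+ρ reflected into Ā_29 (⟨·,θ^∨⟩≤29); 3-tuples as given:

  [1] (8, 0, 4);  [2] (8, 0, 4);  [3] (3, 1, 6);  [4] (4, 3, 11);  [5] (15, 6, 3);  [6] (8, 0, 4);  [7] (17, 4, 4);  [8] (15, 6, 3);  [9] (3, 1, 6);  [10] (3, 1, 6);  [11] (4, 3, 11);  [12] (10, 1, 5);  [13] (10, 1, 5);  [14] (15, 6, 3);  [15] (15, 6, 3);  [16] (17, 4, 4);  [17] (4, 3, 11);  [18] (4, 3, 11);  [19] (4, 3, 11);  [20] (10, 1, 5);  [21] (10, 1, 5);  [22] (3, 1, 6);  [23] (8, 0, 4);  [24] (15, 6, 3)

These 24 weights hit 6 W_29-dot-orbits; sizes (4, 4, 5, 5, 2, 4):

[[1, 2, 6, 23], [3, 9, 10, 22], [4, 11, 17, 18, 19], [5, 8, 14, 15, 24], [7, 16], [12, 13, 20, 21]]


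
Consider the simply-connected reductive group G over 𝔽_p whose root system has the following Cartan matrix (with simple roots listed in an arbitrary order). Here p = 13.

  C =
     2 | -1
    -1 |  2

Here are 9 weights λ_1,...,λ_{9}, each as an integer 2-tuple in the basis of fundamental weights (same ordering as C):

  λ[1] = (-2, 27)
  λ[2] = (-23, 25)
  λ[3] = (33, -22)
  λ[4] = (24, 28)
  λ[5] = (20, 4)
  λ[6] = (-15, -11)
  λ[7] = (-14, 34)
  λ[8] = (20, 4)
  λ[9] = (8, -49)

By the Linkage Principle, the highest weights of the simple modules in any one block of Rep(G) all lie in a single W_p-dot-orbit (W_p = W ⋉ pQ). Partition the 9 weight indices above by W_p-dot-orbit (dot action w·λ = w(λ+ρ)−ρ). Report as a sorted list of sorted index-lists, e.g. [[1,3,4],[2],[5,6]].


Dynkin diagram of C (from the 2 off-diagonal −1 entries): A_2.

W_13-reps of the 9 weights in Ā_13 (same 2-coord order as C):

  λ_1+ρ ↦ (11, 1) · λ_2+ρ ↦ (0, 9) · λ_3+ρ ↦ (0, 8) · λ_4+ρ ↦ (1, 2) · λ_5+ρ ↦ (0, 8) · λ_6+ρ ↦ (1, 2) · λ_7+ρ ↦ (0, 9) · λ_8+ρ ↦ (0, 8) · λ_9+ρ ↦ (0, 9)

These 9 weights hit 4 W_13-dot-orbits; sizes (1, 3, 3, 2):

[[1], [2, 7, 9], [3, 5, 8], [4, 6]]


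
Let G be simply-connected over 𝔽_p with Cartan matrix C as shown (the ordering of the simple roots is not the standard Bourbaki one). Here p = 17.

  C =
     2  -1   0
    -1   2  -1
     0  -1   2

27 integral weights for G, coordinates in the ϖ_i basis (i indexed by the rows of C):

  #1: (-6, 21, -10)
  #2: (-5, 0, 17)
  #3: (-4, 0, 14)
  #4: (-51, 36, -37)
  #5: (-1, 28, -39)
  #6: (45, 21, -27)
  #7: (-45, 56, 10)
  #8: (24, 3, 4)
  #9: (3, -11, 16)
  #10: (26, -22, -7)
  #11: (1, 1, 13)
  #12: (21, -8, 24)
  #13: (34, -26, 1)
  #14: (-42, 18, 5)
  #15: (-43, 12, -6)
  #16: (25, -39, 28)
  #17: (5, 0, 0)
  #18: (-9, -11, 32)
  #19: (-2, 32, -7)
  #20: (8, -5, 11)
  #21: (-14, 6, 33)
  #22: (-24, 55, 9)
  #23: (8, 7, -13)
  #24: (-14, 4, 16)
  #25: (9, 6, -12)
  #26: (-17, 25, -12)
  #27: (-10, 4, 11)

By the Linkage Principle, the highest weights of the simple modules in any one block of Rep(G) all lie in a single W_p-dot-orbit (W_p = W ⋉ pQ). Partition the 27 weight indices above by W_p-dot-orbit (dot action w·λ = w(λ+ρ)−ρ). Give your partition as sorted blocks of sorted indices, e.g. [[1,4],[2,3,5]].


Cartan matrix: type A_3 (|W|=24); un-permuting the 3 rows.

W_17-reps of the 27 weights in Ā_17 (same 3-coord order as C):

  1: (0, 8, 4) · 2: (1, 2, 13) · 3: (1, 2, 13) · 4: (1, 2, 13) · 5: (0, 8, 4) · 6: (0, 8, 4) · 7: (6, 4, 7) · 8: (0, 8, 4) · 9: (6, 4, 7) · 10: (6, 4, 7) · 11: (1, 2, 13) · 12: (2, 5, 1) · 13: (2, 5, 1) · 14: (2, 5, 1) · 15: (5, 4, 8) · 16: (5, 4, 8) · 17: (6, 1, 1) · 18: (6, 1, 1) · 19: (6, 1, 1) · 20: (5, 4, 8) · 21: (6, 4, 7) · 22: (2, 5, 1) · 23: (5, 4, 8) · 24: (0, 8, 4) · 25: (6, 4, 7) · 26: (6, 1, 1) · 27: (5, 4, 8)

Grouping the 27 weights by Ā_17-representative: 6 linkage classes.

[[1, 5, 6, 8, 24], [2, 3, 4, 11], [7, 9, 10, 21, 25], [12, 13, 14, 22], [15, 16, 20, 23, 27], [17, 18, 19, 26]]


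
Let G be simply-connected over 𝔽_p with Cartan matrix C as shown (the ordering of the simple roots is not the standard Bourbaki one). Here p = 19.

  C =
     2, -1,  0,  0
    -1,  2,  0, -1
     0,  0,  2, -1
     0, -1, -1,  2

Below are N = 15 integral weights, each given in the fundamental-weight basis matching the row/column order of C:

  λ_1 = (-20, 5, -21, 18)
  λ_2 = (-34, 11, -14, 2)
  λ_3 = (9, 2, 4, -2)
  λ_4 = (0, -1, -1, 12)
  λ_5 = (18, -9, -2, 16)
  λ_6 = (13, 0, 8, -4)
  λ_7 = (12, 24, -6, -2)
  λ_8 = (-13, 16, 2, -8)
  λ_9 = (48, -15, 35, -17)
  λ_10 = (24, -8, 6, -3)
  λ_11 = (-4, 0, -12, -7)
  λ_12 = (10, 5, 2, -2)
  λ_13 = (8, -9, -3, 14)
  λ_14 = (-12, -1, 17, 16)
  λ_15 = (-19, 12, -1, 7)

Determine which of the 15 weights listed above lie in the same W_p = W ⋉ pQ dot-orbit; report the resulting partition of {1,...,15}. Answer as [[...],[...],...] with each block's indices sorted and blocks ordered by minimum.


Type A_4, rank 4, |W|=120; reorder rows/cols to standard.

Alcove-folded reps (p=19, 15 weights, presented ϖ-order):

  [1] (1, 0, 0, 13) · [2] (10, 2, 4, 1) · [3] (10, 2, 4, 1) · [4] (1, 0, 0, 13) · [5] (2, 8, 8, 0) · [6] (10, 2, 4, 1) · [7] (1, 0, 0, 13) · [8] (10, 2, 4, 1) · [9] (11, 5, 2, 1) · [10] (10, 2, 4, 1) · [11] (11, 5, 2, 1) · [12] (11, 5, 2, 1) · [13] (1, 8, 2, 5) · [14] (11, 5, 2, 1) · [15] (11, 5, 2, 1)

5 distinct reps among the 15 weights ⇒ 5 W_19-linkage classes:

[[1, 4, 7], [2, 3, 6, 8, 10], [5], [9, 11, 12, 14, 15], [13]]


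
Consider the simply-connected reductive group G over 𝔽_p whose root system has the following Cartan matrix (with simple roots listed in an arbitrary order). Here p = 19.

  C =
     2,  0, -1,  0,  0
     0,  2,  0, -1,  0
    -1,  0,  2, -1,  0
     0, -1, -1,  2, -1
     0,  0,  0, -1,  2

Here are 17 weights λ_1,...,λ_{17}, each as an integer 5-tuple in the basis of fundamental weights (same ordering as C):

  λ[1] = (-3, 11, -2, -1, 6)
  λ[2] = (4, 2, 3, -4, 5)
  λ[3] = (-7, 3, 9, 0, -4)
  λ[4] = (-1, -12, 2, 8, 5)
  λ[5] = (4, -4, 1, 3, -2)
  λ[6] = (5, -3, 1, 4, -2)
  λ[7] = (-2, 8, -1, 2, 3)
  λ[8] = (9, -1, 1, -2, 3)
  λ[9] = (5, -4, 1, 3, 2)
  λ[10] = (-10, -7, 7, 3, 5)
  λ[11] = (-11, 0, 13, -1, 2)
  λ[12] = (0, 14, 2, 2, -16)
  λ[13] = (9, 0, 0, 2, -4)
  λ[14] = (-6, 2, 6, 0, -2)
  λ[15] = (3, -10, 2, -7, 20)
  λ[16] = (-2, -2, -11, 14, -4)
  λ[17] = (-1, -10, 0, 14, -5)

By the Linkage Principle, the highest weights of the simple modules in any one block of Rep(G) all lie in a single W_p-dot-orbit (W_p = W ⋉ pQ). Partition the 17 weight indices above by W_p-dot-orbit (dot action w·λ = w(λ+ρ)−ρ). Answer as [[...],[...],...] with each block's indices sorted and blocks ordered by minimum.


C ↔ D_5 under row/col permutation; |W(D_5)| = 1920.

Folding the 17 weights λ_j+ρ into Ā_19 (reps in the given 5-coord order):

  λ_1+ρ ↦ (0, 9, 1, 2, 4) · λ_2+ρ ↦ (5, 0, 1, 3, 3) · λ_3+ρ ↦ (6, 2, 2, 2, 1) · λ_4+ρ ↦ (0, 9, 1, 2, 4) · λ_5+ρ ↦ (5, 3, 2, 0, 1) · λ_6+ρ ↦ (6, 2, 2, 2, 1) · λ_7+ρ ↦ (0, 9, 1, 2, 4) · λ_8+ρ ↦ (10, 1, 1, 0, 3) · λ_9+ρ ↦ (6, 3, 2, 1, 3) · λ_10+ρ ↦ (6, 3, 2, 1, 3) · λ_11+ρ ↦ (10, 1, 1, 0, 3) · λ_12+ρ ↦ (6, 3, 2, 1, 3) · λ_13+ρ ↦ (10, 1, 1, 0, 3) · λ_14+ρ ↦ (5, 3, 2, 0, 1) · λ_15+ρ ↦ (6, 3, 2, 1, 3) · λ_16+ρ ↦ (10, 1, 1, 0, 3) · λ_17+ρ ↦ (0, 9, 1, 2, 4)

Partition of {1..17} into 6 W_19-dot-orbits:

[[1, 4, 7, 17], [2], [3, 6], [5, 14], [8, 11, 13, 16], [9, 10, 12, 15]]


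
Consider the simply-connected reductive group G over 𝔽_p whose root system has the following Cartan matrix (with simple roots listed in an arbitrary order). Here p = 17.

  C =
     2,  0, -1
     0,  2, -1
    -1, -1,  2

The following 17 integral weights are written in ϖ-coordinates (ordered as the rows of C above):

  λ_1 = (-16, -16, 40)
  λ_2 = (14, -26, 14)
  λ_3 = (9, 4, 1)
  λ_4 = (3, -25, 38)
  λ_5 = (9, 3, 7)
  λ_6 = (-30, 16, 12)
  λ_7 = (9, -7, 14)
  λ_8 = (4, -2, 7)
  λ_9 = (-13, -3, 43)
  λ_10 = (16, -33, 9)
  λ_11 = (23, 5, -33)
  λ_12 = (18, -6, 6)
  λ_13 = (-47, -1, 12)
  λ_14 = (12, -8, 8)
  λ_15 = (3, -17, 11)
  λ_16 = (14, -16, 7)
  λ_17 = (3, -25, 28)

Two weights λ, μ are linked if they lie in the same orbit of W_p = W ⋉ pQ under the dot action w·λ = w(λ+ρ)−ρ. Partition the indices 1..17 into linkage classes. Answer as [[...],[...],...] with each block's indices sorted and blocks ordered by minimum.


A_3 Cartan matrix, 3 simple roots permuted; ρ=(1,1,1).

λ_j+ρ reflected into Ā_17 (⟨·,θ^∨⟩≤17); 3-tuples as given:

  λ_1+ρ ↦ (2, 2, 7) · λ_2+ρ ↦ (8, 2, 2) · λ_3+ρ ↦ (10, 5, 2) · λ_4+ρ ↦ (8, 2, 2) · λ_5+ρ ↦ (5, 1, 7) · λ_6+ρ ↦ (0, 12, 4) · λ_7+ρ ↦ (2, 2, 7) · λ_8+ρ ↦ (5, 1, 7) · λ_9+ρ ↦ (8, 2, 2) · λ_10+ρ ↦ (10, 5, 2) · λ_11+ρ ↦ (2, 2, 7) · λ_12+ρ ↦ (8, 2, 2) · λ_13+ρ ↦ (0, 12, 4) · λ_14+ρ ↦ (8, 2, 2) · λ_15+ρ ↦ (0, 12, 4) · λ_16+ρ ↦ (2, 2, 7) · λ_17+ρ ↦ (5, 1, 7)

5 distinct reps among the 17 weights ⇒ 5 W_17-linkage classes:

[[1, 7, 11, 16], [2, 4, 9, 12, 14], [3, 10], [5, 8, 17], [6, 13, 15]]


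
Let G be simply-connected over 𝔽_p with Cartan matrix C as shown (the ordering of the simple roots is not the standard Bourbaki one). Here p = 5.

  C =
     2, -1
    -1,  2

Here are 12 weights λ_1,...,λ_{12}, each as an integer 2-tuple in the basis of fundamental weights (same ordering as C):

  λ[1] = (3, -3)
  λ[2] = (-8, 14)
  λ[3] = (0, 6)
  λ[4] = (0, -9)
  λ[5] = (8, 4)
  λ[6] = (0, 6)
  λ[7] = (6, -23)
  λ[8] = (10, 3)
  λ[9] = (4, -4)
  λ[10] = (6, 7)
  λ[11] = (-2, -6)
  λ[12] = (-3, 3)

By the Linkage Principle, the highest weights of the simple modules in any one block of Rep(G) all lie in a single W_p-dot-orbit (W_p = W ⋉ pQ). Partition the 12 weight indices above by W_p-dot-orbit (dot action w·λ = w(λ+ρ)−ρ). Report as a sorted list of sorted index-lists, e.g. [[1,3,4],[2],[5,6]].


Cartan matrix: type A_2 (|W|=6); un-permuting the 2 rows.

Alcove-folded reps (p=5, 12 weights, presented ϖ-order):

  1: (2, 2);  2: (2, 3);  3: (2, 2);  4: (2, 2);  5: (4, 0);  6: (2, 2);  7: (2, 3);  8: (4, 0);  9: (2, 3);  10: (2, 3);  11: (4, 0);  12: (2, 2)

The 12 indices split into 3 linkage classes (same alcove rep ⇔ same W_5-dot-orbit):

[[1, 3, 4, 6, 12], [2, 7, 9, 10], [5, 8, 11]]


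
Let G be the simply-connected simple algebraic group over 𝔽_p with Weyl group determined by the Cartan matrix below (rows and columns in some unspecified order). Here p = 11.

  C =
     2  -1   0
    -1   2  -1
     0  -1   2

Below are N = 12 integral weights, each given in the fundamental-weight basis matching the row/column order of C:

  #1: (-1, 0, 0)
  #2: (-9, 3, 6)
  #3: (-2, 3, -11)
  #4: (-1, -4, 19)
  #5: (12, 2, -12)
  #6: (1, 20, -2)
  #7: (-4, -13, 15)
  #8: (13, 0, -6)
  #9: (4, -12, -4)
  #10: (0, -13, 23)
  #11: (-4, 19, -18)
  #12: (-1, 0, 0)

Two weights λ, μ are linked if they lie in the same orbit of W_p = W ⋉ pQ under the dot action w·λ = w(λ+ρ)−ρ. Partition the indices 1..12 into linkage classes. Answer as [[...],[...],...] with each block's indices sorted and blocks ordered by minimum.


A_3 Cartan matrix, 3 simple roots permuted; ρ=(1,1,1).

Folding the 12 weights λ_j+ρ into Ā_11 (reps in the given 3-coord order):

  1: (0, 1, 1);  2: (4, 4, 3);  3: (6, 1, 3);  4: (0, 6, 2);  5: (0, 6, 2);  6: (0, 1, 1);  7: (6, 1, 3);  8: (6, 1, 3);  9: (0, 6, 2);  10: (0, 1, 1);  11: (0, 6, 2);  12: (0, 1, 1)

4 distinct reps among the 12 weights ⇒ 4 W_11-linkage classes:

[[1, 6, 10, 12], [2], [3, 7, 8], [4, 5, 9, 11]]


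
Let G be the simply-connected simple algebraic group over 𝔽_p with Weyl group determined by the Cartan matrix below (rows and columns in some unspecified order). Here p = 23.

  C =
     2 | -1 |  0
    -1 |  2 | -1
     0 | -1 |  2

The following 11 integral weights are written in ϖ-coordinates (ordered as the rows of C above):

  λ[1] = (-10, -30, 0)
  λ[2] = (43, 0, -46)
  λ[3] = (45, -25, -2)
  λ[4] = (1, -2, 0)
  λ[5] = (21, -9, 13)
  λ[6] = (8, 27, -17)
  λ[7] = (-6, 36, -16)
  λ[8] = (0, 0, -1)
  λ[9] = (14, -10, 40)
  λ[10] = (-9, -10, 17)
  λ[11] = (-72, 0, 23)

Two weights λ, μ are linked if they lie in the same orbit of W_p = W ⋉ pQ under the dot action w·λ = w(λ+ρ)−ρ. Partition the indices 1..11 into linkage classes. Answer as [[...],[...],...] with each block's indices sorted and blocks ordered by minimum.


Cartan matrix: type A_3 (|W|=24); un-permuting the 3 rows.

Ā_23 reps of the 11 weights (A_3, coords as presented):

  λ_1 → (9, 8, 1)
  λ_2 → (1, 1, 0)
  λ_3 → (1, 1, 0)
  λ_4 → (1, 1, 0)
  λ_5 → (9, 8, 1)
  λ_6 → (5, 7, 2)
  λ_7 → (9, 8, 1)
  λ_8 → (1, 1, 0)
  λ_9 → (9, 8, 1)
  λ_10 → (9, 8, 1)
  λ_11 → (1, 1, 0)

The 11 indices split into 3 linkage classes (same alcove rep ⇔ same W_23-dot-orbit):

[[1, 5, 7, 9, 10], [2, 3, 4, 8, 11], [6]]


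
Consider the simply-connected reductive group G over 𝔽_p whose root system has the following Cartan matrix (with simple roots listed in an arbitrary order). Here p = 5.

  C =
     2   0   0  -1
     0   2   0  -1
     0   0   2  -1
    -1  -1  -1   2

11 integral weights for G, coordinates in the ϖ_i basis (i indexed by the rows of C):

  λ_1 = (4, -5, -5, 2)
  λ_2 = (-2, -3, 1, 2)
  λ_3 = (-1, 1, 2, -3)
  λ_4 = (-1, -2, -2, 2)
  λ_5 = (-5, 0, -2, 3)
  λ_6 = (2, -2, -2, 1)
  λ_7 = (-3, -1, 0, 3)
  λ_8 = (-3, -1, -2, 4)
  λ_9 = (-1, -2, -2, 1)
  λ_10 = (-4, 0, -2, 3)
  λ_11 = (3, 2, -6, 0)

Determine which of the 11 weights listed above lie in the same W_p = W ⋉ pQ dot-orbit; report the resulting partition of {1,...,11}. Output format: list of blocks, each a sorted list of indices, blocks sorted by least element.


Root system D_4: the 4×4 matrix C matches after relabeling.

Folding the 11 weights λ_j+ρ into Ā_5 (reps in the given 4-coord order):

  [1] (0, 1, 1, 0);  [2] (1, 2, 2, 0);  [3] (2, 0, 1, 0);  [4] (0, 1, 1, 1);  [5] (3, 0, 0, 1);  [6] (3, 1, 1, 0);  [7] (2, 0, 1, 0);  [8] (2, 0, 1, 0);  [9] (0, 1, 1, 0);  [10] (3, 1, 1, 0);  [11] (0, 1, 1, 0)

6 distinct reps among the 11 weights ⇒ 6 W_5-linkage classes:

[[1, 9, 11], [2], [3, 7, 8], [4], [5], [6, 10]]


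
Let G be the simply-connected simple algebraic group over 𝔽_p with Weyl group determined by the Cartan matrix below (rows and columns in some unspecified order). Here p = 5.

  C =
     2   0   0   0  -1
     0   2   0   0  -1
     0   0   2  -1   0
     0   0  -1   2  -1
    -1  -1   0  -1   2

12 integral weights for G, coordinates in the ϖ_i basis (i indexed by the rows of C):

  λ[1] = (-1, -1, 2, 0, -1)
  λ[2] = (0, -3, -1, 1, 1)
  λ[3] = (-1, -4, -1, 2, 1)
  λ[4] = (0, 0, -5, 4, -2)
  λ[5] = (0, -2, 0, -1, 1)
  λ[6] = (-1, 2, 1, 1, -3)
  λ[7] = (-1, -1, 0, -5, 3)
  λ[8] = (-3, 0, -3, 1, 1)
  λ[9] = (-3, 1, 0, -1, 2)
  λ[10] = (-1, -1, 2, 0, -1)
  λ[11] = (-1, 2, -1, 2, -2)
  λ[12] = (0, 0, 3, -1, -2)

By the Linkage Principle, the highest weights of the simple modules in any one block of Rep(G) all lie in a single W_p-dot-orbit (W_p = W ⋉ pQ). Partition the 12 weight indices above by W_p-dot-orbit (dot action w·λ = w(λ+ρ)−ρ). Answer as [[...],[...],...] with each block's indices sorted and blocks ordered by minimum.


Dynkin diagram of C (from the 8 off-diagonal −1 entries): D_5.

λ_j+ρ reflected into Ā_5 (⟨·,θ^∨⟩≤5); 5-tuples as given:

  λ_1 → (0, 0, 3, 1, 0)
  λ_2 → (1, 2, 0, 0, 0)
  λ_3 → (1, 2, 0, 0, 0)
  λ_4 → (0, 0, 3, 1, 0)
  λ_5 → (1, 1, 1, 0, 1)
  λ_6 → (2, 1, 2, 0, 0)
  λ_7 → (0, 0, 3, 1, 0)
  λ_8 → (2, 1, 2, 0, 0)
  λ_9 → (1, 1, 1, 0, 1)
  λ_10 → (0, 0, 3, 1, 0)
  λ_11 → (1, 2, 0, 0, 0)
  λ_12 → (0, 0, 3, 1, 0)

Linkage partition of the 12 weights (4 classes, p=5):

[[1, 4, 7, 10, 12], [2, 3, 11], [5, 9], [6, 8]]


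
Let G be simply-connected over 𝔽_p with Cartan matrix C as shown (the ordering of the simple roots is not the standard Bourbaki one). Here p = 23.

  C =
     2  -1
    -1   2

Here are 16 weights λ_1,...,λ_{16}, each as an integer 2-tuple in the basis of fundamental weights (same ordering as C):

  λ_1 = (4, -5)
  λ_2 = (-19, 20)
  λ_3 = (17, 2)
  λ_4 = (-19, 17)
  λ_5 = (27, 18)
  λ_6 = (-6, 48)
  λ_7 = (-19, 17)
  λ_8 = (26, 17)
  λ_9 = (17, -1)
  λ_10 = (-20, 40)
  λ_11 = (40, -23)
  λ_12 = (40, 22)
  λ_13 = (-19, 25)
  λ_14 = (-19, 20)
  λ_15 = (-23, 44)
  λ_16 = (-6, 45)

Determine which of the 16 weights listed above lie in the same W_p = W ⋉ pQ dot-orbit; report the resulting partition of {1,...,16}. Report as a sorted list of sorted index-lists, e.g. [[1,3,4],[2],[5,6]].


A_2 Cartan matrix, 2 simple roots permuted; ρ=(1,1).

Ā_23 reps of the 16 weights (A_2, coords as presented):

  1: (1, 4);  2: (18, 3);  3: (18, 3);  4: (18, 0);  5: (1, 4);  6: (18, 3);  7: (18, 0);  8: (1, 4);  9: (18, 0);  10: (1, 4);  11: (1, 4);  12: (18, 0);  13: (15, 5);  14: (18, 3);  15: (0, 1);  16: (18, 0)

These 16 weights hit 5 W_23-dot-orbits; sizes (5, 4, 5, 1, 1):

[[1, 5, 8, 10, 11], [2, 3, 6, 14], [4, 7, 9, 12, 16], [13], [15]]


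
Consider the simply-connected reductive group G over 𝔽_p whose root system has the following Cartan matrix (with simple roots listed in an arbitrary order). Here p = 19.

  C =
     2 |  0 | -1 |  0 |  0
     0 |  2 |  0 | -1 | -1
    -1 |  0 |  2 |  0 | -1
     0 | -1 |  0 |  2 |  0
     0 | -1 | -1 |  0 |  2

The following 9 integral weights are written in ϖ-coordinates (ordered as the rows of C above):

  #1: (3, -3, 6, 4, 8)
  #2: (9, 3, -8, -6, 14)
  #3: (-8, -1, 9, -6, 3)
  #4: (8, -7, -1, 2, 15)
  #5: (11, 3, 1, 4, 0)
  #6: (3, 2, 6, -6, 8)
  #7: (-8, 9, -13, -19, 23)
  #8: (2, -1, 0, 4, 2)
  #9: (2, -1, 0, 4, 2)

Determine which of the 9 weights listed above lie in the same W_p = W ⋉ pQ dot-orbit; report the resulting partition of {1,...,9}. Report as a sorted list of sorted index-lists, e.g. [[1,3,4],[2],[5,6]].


Dynkin diagram of C (from the 8 off-diagonal −1 entries): A_5.

Folding the 9 weights λ_j+ρ into Ā_19 (reps in the given 5-coord order):

  [1] (0, 1, 7, 1, 7) · [2] (0, 1, 7, 1, 7) · [3] (7, 4, 2, 0, 1) · [4] (3, 0, 0, 3, 10) · [5] (7, 4, 2, 0, 1) · [6] (0, 1, 7, 1, 7) · [7] (3, 0, 1, 5, 3) · [8] (3, 0, 1, 5, 3) · [9] (3, 0, 1, 5, 3)

These 9 weights hit 4 W_19-dot-orbits; sizes (3, 2, 1, 3):

[[1, 2, 6], [3, 5], [4], [7, 8, 9]]


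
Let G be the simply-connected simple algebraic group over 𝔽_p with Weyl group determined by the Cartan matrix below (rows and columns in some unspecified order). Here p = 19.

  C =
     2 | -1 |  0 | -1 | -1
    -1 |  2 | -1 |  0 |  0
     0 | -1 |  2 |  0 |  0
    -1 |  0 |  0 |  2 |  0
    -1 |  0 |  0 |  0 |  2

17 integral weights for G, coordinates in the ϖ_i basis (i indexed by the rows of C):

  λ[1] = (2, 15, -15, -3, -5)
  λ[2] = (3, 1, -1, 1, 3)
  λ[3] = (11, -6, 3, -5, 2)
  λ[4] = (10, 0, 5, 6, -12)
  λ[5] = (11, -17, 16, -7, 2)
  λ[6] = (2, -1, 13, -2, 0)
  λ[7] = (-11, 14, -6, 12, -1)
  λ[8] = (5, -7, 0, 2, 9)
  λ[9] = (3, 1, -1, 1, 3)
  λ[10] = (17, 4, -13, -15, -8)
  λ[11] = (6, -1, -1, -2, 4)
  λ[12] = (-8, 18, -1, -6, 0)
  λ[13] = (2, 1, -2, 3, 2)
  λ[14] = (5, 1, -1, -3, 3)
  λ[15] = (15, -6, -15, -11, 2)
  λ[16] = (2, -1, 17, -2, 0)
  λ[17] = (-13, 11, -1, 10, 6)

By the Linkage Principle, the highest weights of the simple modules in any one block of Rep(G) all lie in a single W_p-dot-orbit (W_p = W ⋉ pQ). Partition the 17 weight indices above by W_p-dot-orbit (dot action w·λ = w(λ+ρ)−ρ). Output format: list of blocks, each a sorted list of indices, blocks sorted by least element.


Type D_5, rank 5, |W|=1920; reorder rows/cols to standard.

Alcove-folded reps (p=19, 17 weights, presented ϖ-order):

  [1] (1, 1, 13, 1, 1)
  [2] (4, 2, 0, 2, 4)
  [3] (3, 1, 1, 4, 3)
  [4] (6, 0, 0, 1, 5)
  [5] (1, 2, 1, 3, 6)
  [6] (1, 1, 13, 1, 1)
  [7] (0, 0, 5, 3, 10)
  [8] (0, 0, 5, 3, 10)
  [9] (4, 2, 0, 2, 4)
  [10] (3, 1, 1, 4, 3)
  [11] (6, 0, 0, 1, 5)
  [12] (6, 0, 0, 1, 5)
  [13] (3, 1, 1, 4, 3)
  [14] (4, 2, 0, 2, 4)
  [15] (0, 0, 5, 3, 10)
  [16] (1, 1, 13, 1, 1)
  [17] (6, 0, 0, 1, 5)

6 distinct reps among the 17 weights ⇒ 6 W_19-linkage classes:

[[1, 6, 16], [2, 9, 14], [3, 10, 13], [4, 11, 12, 17], [5], [7, 8, 15]]


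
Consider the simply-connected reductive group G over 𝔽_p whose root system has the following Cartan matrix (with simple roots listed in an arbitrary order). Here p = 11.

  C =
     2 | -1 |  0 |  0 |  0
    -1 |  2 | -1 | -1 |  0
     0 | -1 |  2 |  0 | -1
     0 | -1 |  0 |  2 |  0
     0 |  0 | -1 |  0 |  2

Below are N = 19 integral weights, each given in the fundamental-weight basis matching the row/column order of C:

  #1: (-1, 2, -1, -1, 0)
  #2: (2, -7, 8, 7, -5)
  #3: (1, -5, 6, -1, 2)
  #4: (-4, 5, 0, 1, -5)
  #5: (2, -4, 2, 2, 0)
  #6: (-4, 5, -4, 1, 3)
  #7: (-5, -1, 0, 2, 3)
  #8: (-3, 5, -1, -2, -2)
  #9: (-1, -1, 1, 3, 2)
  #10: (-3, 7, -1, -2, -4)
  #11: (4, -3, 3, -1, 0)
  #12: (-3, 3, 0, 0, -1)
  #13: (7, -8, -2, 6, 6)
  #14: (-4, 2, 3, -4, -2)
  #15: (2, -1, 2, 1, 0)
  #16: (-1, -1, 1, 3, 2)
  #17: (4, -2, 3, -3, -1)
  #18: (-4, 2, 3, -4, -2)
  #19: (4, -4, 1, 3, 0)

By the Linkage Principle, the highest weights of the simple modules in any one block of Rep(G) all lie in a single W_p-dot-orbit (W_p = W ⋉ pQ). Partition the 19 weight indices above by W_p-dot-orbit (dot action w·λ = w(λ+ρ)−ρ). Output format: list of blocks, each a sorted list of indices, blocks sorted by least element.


Cartan matrix: type D_5 (|W|=1920); un-permuting the 5 rows.

W_11-reps of the 19 weights in Ā_11 (same 5-coord order as C):

    1: (0, 3, 0, 0, 1)
    2: (3, 0, 2, 2, 1)
    3: (0, 2, 1, 2, 3)
    4: (3, 0, 2, 2, 1)
    5: (0, 3, 0, 0, 1)
    6: (3, 0, 2, 2, 1)
    7: (0, 0, 3, 1, 1)
    8: (2, 2, 1, 1, 0)
    9: (0, 0, 2, 4, 3)
    10: (2, 2, 1, 1, 0)
    11: (3, 0, 2, 2, 1)
    12: (2, 2, 1, 1, 0)
    13: (0, 0, 3, 1, 1)
    14: (0, 3, 0, 0, 1)
    15: (3, 0, 2, 2, 1)
    16: (0, 0, 2, 4, 3)
    17: (2, 2, 1, 1, 0)
    18: (0, 3, 0, 0, 1)
    19: (2, 2, 1, 1, 0)

Partition of {1..19} into 6 W_11-dot-orbits:

[[1, 5, 14, 18], [2, 4, 6, 11, 15], [3], [7, 13], [8, 10, 12, 17, 19], [9, 16]]


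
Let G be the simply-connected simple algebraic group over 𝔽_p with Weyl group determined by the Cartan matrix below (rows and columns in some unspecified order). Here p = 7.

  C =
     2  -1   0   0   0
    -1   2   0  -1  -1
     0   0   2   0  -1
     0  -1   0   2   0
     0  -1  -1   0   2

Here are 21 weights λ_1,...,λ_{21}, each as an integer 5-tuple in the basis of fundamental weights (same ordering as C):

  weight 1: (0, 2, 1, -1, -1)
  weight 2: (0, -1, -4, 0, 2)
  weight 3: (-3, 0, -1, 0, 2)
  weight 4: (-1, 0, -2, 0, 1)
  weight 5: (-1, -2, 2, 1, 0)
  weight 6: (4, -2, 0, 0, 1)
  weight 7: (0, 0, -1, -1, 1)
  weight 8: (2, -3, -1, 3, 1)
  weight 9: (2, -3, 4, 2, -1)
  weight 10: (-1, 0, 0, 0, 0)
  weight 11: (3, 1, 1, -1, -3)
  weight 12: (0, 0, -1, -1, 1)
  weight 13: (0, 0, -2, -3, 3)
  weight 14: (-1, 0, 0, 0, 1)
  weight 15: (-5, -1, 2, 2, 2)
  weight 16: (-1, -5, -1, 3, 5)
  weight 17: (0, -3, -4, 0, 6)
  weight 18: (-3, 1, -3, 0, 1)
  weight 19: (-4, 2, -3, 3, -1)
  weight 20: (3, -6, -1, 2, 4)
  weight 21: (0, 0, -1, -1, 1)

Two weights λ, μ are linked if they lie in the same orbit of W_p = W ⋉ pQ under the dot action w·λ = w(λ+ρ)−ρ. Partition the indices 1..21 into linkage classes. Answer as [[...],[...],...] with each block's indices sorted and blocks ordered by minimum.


Dynkin diagram of C (from the 8 off-diagonal −1 entries): D_5.

Ā_7 reps of the 21 weights (D_5, coords as presented):

  λ_1+ρ ↦ (1, 1, 0, 0, 2) · λ_2+ρ ↦ (1, 0, 3, 1, 0) · λ_3+ρ ↦ (1, 1, 0, 0, 2) · λ_4+ρ ↦ (0, 1, 1, 1, 1) · λ_5+ρ ↦ (1, 0, 3, 1, 0) · λ_6+ρ ↦ (4, 0, 0, 0, 1) · λ_7+ρ ↦ (1, 1, 0, 0, 2) · λ_8+ρ ↦ (1, 2, 0, 2, 0) · λ_9+ρ ↦ (1, 0, 3, 1, 0) · λ_10+ρ ↦ (0, 1, 1, 1, 1) · λ_11+ρ ↦ (4, 0, 0, 0, 1) · λ_12+ρ ↦ (1, 1, 0, 0, 2) · λ_13+ρ ↦ (0, 1, 1, 1, 1) · λ_14+ρ ↦ (0, 1, 1, 1, 1) · λ_15+ρ ↦ (0, 1, 1, 1, 1) · λ_16+ρ ↦ (4, 0, 0, 0, 1) · λ_17+ρ ↦ (1, 0, 3, 1, 0) · λ_18+ρ ↦ (2, 0, 2, 1, 0) · λ_19+ρ ↦ (1, 2, 0, 2, 0) · λ_20+ρ ↦ (1, 2, 0, 2, 0) · λ_21+ρ ↦ (1, 1, 0, 0, 2)

Linkage partition of the 21 weights (6 classes, p=7):

[[1, 3, 7, 12, 21], [2, 5, 9, 17], [4, 10, 13, 14, 15], [6, 11, 16], [8, 19, 20], [18]]


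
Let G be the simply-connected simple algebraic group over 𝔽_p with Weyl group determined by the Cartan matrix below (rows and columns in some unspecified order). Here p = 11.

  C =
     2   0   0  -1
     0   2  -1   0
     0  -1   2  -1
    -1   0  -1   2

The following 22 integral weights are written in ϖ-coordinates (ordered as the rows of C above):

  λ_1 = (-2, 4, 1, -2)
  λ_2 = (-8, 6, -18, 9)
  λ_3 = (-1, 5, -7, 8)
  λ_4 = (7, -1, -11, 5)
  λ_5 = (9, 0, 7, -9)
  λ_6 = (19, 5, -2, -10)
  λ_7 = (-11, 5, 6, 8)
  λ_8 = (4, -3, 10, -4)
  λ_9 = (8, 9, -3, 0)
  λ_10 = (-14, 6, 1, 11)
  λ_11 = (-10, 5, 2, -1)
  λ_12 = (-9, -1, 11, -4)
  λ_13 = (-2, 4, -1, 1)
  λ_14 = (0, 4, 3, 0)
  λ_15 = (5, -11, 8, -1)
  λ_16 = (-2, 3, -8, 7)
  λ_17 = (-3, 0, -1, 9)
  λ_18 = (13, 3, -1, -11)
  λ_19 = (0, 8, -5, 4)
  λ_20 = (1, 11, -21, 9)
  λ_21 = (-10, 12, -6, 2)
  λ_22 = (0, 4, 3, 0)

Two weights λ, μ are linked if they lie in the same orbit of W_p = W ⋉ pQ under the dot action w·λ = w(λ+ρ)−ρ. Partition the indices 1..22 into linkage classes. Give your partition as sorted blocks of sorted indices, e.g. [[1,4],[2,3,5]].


A_4 Cartan matrix, 4 simple roots permuted; ρ=(1,1,1,1).

Alcove-folded reps (p=11, 22 weights, presented ϖ-order):

    [1] (1, 5, 0, 1)
    [2] (1, 3, 4, 0)
    [3] (0, 0, 6, 3)
    [4] (1, 3, 4, 0)
    [5] (2, 1, 0, 8)
    [6] (1, 5, 0, 1)
    [7] (1, 5, 0, 1)
    [8] (0, 0, 6, 3)
    [9] (1, 1, 1, 1)
    [10] (1, 1, 1, 1)
    [11] (0, 0, 6, 3)
    [12] (2, 1, 0, 8)
    [13] (1, 5, 0, 1)
    [14] (1, 5, 4, 1)
    [15] (1, 5, 0, 1)
    [16] (1, 3, 4, 0)
    [17] (2, 1, 0, 8)
    [18] (1, 3, 4, 0)
    [19] (1, 5, 4, 1)
    [20] (1, 1, 1, 1)
    [21] (0, 0, 6, 3)
    [22] (1, 5, 4, 1)

Partition of {1..22} into 6 W_11-dot-orbits:

[[1, 6, 7, 13, 15], [2, 4, 16, 18], [3, 8, 11, 21], [5, 12, 17], [9, 10, 20], [14, 19, 22]]


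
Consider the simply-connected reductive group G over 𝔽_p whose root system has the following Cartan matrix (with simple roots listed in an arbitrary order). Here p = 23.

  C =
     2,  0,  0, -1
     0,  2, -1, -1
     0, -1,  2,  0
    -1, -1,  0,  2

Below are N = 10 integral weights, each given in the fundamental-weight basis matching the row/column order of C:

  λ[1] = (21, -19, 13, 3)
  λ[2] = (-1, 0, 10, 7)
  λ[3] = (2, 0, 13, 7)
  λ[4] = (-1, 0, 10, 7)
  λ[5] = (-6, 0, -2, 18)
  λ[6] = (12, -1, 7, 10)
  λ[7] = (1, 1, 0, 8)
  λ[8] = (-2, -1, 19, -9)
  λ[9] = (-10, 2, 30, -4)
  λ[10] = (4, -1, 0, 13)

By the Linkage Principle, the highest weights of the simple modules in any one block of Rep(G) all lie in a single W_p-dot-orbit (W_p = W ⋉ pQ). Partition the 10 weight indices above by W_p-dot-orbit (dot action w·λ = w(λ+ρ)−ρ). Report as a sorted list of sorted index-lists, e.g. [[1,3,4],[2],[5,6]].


Type A_4, rank 4, |W|=120; reorder rows/cols to standard.

Folding the 10 weights λ_j+ρ into Ā_23 (reps in the given 4-coord order):

  [1] (5, 0, 1, 14);  [2] (0, 1, 11, 8);  [3] (0, 1, 11, 8);  [4] (0, 1, 11, 8);  [5] (5, 0, 1, 14);  [6] (4, 1, 0, 10);  [7] (2, 2, 1, 9);  [8] (0, 1, 11, 8);  [9] (0, 1, 11, 8);  [10] (5, 0, 1, 14)

The 10 indices split into 4 linkage classes (same alcove rep ⇔ same W_23-dot-orbit):

[[1, 5, 10], [2, 3, 4, 8, 9], [6], [7]]
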